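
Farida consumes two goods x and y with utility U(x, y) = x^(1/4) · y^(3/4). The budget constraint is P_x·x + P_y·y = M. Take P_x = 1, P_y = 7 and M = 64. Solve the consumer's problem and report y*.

y* = 6.8571

Tangency: MRS = (1/3)·y/x = P_x/P_y.
Rearranging, P_y·y = 3·P_x·x. Substituting into the budget gives P_x·x·(1 + 3) = M.
Demand: x*(P_x,P_y,M) = 0.25·M/P_x and y* = 0.75·M/P_y.
At P_x=1, P_y=7, M=64: y* = 0.75·64/7 = 6.8571.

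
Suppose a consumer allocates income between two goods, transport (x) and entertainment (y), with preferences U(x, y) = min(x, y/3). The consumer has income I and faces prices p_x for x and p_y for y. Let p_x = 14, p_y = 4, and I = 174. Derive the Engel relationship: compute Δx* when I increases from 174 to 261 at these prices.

Here 14 + 3·4 = 26, giving x* = 6.6923.
At I' = 261: x* = 10.0385. Change: 10.0385 − 6.6923 = 3.3462.

Δx* = 3.3462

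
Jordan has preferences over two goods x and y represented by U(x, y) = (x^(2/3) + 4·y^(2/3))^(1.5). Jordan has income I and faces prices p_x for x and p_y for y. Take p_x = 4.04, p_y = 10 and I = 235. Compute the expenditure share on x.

share on x = 0.0874

MU_x ∝ x^(-1/3), MU_y ∝ 4·y^(-1/3), so MRS = (1/4)·(y/x)^(1/3) = p_x/p_y.
Solve for the ratio: y/x = [4·p_x/p_y]^(3).
With the ratio pinned down, the budget gives x* = I/(p_x + p_y·(y/x)) and y* = (y/x)·x*.
Numerically y/x = 4.220113, so x* = 235/(4.04 + 10·4.220113) = 5.0821 and y* = 4.220113·5.0821 = 21.4468.
Expenditure on x: 4.04·5.0821 = 20.5315; share = 0.0874.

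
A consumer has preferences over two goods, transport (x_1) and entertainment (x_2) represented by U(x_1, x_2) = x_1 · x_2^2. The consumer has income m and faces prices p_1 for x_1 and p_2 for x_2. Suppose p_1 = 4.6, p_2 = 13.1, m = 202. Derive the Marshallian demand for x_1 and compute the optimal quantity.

x_1* = 14.6377

The MRS is (1/2)·x_2/x_1. Set MRS = p_1/p_2.
Rearranging, p_2·x_2 = 2·p_1·x_1. Substituting into the budget gives p_1·x_1·(1 + 2) = m.
Demand: x_1*(p_1,p_2,m) = 1/3·m/p_1 and x_2* = 2/3·m/p_2.
At p_1=4.6, p_2=13.1, m=202: x_1* = 1/3·202/4.6 = 14.6377.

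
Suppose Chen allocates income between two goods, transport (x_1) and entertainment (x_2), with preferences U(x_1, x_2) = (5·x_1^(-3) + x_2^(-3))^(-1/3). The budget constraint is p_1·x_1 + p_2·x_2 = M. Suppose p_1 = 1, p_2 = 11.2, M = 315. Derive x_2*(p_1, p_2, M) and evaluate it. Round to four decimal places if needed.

MRS = MU_x_1/MU_x_2 = 5·(x_2/x_1)^(4). Set equal to p_1/p_2.
Solve for the ratio: x_2/x_1 = [(1/5)·p_1/p_2]^(0.25).
With the ratio pinned down, the budget gives x_1* = M/(p_1 + p_2·(x_2/x_1)) and x_2* = (x_2/x_1)·x_1*.
Numerically x_2/x_1 = 0.365555, so x_1* = 315/(1 + 11.2·0.365555) = 61.8348 and x_2* = 0.365555·61.8348 = 22.604.

x_2* = 22.604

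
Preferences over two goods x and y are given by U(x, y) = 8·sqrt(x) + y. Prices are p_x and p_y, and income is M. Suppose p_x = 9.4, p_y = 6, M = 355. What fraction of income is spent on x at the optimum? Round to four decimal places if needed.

Utility is quasi-linear in y; the FOC for x is 4/√x = p_x/p_y.
Thus x* = (4·p_y/p_x)² — independent of M — with the rest of income spent on y.
Plugging in: x* = (4·6/9.4)² = 6.5188, y* = 48.9539.
Expenditure on x: 9.4·6.5188 = 61.2766; share = 0.1726.

share on x = 0.1726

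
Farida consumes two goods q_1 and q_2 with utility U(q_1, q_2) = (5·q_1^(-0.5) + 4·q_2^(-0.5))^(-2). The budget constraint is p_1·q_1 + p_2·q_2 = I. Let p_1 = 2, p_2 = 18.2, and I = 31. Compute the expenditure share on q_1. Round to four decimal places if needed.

share on q_1 = 0.3572

MU_q_1 ∝ 5·q_1^(-1.5), MU_q_2 ∝ 4·q_2^(-1.5), so MRS = (5/4)·(q_2/q_1)^(1.5) = p_1/p_2.
Solve for the ratio: q_2/q_1 = [(4/5)·p_1/p_2]^(2/3).
With the ratio pinned down, the budget gives q_1* = I/(p_1 + p_2·(q_2/q_1)) and q_2* = (q_2/q_1)·q_1*.
Numerically q_2/q_1 = 0.197712, so q_1* = 31/(2 + 18.2·0.197712) = 5.5373 and q_2* = 0.197712·5.5373 = 1.0948.
Expenditure on q_1: 2·5.5373 = 11.0747; share = 0.3572.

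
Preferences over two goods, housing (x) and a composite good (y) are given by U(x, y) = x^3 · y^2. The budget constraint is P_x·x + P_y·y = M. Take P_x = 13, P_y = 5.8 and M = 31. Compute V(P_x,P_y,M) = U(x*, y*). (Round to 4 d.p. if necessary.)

V = 13.3874

The MRS is (3/2)·y/x. Set MRS = P_x/P_y.
So 3·P_y·y = 2·P_x·x; combined with the budget, a share 0.6 of income goes to x.
Demand: x*(P_x,P_y,M) = 0.6·M/P_x and y* = 0.4·M/P_y.
At P_x=13, P_y=5.8, M=31: x* = 0.6·31/13 = 1.4308, y* = 2.1379.
Utility at the optimum: U(1.4308, 2.1379) = 13.3874.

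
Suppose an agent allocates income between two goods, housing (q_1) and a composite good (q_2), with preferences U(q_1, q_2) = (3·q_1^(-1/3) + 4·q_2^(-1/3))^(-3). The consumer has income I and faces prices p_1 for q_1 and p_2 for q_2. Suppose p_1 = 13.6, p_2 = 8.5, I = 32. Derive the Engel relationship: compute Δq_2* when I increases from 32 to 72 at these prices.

Δq_2* = 2.4684

MRS = MU_q_1/MU_q_2 = (3/4)·(q_2/q_1)^(4/3). Set equal to p_1/p_2.
Hence q_2/q_1 = ((4/3)·p_1/p_2)^(1/(4/3)), i.e. raised to the 0.75 power.
Substitute q_2 = (q_2/q_1)·q_1 into the budget: q_1* = I/(p_1 + p_2·(q_2/q_1)).
Numerically q_2/q_1 = 1.7652, so q_1* = 32/(13.6 + 8.5·1.7652) = 1.1187 and q_2* = 1.7652·1.1187 = 1.9748.
At I' = 72: q_2* = 4.4432. Change: 4.4432 − 1.9748 = 2.4684.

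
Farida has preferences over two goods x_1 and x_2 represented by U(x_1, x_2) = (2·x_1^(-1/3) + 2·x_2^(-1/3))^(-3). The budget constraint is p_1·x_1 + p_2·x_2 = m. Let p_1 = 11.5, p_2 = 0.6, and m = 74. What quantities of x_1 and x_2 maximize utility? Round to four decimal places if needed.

Substitute x_2 = (x_2/x_1)·x_1 into the budget: x_1* = m/(p_1 + p_2·(x_2/x_1)).
Numerically x_2/x_1 = 9.160305, so x_1* = 74/(11.5 + 0.6·9.160305) = 4.3539 and x_2* = 9.160305·4.3539 = 39.8832.

x_1* = 4.3539, x_2* = 39.8832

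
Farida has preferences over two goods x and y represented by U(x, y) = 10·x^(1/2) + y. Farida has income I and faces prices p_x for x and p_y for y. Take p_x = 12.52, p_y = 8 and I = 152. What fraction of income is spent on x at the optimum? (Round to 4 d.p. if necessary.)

share on x = 0.8408

Plugging in: x* = (5·8/12.52)² = 10.2073, y* = 3.0256.
Expenditure on x: 12.52·10.2073 = 127.7955; share = 0.8408.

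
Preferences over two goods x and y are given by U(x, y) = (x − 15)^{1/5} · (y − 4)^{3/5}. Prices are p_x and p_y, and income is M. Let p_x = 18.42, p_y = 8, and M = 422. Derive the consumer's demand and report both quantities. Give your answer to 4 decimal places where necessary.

x* = 16.5432, y* = 14.6594

MRS = (1/3)·(y−4)/(x−15). Tangency with p_x/p_y gives y−4 = 3·(p_x/p_y)·(x−15).
After buying the subsistence bundle (15, 4), a share 0.25 of the remaining income goes to x: x* = 15 + 0.25·(M − 15p_x − 4p_y)/p_x.
Discretionary income = 422 − 15·18.42 − 4·8 = 113.7; x* = 15 + 0.25·113.7/18.42 = 16.5432; y* = 4 + 0.75·113.7/8 = 14.6594.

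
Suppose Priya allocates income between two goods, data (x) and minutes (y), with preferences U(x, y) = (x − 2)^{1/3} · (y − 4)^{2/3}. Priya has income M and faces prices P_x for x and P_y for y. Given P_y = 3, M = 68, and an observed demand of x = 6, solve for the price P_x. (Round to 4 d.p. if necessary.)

P_x = 4

Let x' = x−2, y' = y−4. MRS = (1/2)·y'/x' = P_x/P_y.
Substituting into the budget: x* = 2 + 1/3·(M − 2·P_x − 4·P_y)/P_x, and y* = 4 + 2/3·(…)/P_y.
Set x* = 6 in the demand function and solve for P_x: P_x = 4.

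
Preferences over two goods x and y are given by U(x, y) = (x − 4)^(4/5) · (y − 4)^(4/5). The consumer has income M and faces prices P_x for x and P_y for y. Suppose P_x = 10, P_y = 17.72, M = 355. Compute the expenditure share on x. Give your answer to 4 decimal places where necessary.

share on x = 0.4565

This is Cobb-Douglas in (x−4, y−4): tangency gives 0.8·P_y·(y−4) = 0.8·P_x·(x−4).
After buying the subsistence bundle (4, 4), a share 0.5 of the remaining income goes to x: x* = 4 + 0.5·(M − 4P_x − 4P_y)/P_x.
Discretionary income = 355 − 4·10 − 4·17.72 = 244.12; x* = 4 + 0.5·244.12/10 = 16.206; y* = 4 + 0.5·244.12/17.72 = 10.8883.
Expenditure on x: 10·16.206 = 162.06; share = 0.4565.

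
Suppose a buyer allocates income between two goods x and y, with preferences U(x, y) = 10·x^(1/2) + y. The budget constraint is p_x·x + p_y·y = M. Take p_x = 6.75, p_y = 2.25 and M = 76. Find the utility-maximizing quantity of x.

Utility is quasi-linear in y; the FOC for x is 5/√x = p_x/p_y.
Thus x* = (5·p_y/p_x)² — independent of M — with the rest of income spent on y.
Plugging in: x* = (5·2.25/6.75)² = 2.7778.

x* = 2.7778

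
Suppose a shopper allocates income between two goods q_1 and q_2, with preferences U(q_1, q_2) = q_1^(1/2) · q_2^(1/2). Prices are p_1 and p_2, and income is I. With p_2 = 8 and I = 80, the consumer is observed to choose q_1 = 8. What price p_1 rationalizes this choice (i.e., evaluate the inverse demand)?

MU_q_1/MU_q_2 = (0.5·q_2)/(0.5·q_1); tangency sets this equal to p_1/p_2.
So 0.5·p_2·q_2 = 0.5·p_1·q_1; combined with the budget, a share 0.5 of income goes to q_1.
Demand: q_1*(p_1,p_2,I) = 0.5·I/p_1 and q_2* = 0.5·I/p_2.
Set q_1* = 8 in the demand function and solve for p_1: p_1 = 5.

p_1 = 5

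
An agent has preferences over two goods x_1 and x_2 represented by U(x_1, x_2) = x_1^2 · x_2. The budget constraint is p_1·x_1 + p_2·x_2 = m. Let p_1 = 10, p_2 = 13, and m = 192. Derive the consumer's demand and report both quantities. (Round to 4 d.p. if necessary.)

Demand: x_1*(p_1,p_2,m) = 2/3·m/p_1 and x_2* = 1/3·m/p_2.
At p_1=10, p_2=13, m=192: x_1* = 2/3·192/10 = 12.8, x_2* = 4.9231.

x_1* = 12.8, x_2* = 4.9231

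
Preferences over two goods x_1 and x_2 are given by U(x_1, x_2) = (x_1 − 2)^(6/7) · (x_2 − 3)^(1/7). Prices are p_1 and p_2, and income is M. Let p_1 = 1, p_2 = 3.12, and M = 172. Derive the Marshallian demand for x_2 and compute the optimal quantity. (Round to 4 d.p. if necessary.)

x_2* = 10.3553

Let x_1' = x_1−2, x_2' = x_2−3. MRS = 6·x_2'/x_1' = p_1/p_2.
After buying the subsistence bundle (2, 3), a share 6/7 of the remaining income goes to x_1: x_1* = 2 + 6/7·(M − 2p_1 − 3p_2)/p_1.
Discretionary income = 172 − 2·1 − 3·3.12 = 160.64; x_2* = 3 + 1/7·160.64/3.12 = 10.3553.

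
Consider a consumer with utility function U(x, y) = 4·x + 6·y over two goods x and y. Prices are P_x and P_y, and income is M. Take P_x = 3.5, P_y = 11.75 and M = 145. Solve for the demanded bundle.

Perfect substitutes: compare marginal utility per dollar. 4/P_x vs 6/P_y → 1.1429 vs 0.5106.
x gives more utility per dollar, so spend all income on x: x* = M/P_x, y* = 0.
Numerically: x* = 41.4286, y* = 0.

x* = 41.4286, y* = 0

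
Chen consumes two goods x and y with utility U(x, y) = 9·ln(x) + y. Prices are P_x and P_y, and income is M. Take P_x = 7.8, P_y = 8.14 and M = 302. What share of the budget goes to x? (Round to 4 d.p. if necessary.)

share on x = 0.2426

MU_x = 9/x, MU_y = 1. Tangency: 9/x = P_x/P_y.
So x*(P_x,P_y) = 9·P_y/P_x, independent of income; and y* = (M − 9·P_y)/P_y.
At the given prices: x* = 9·8.14/7.8 = 9.3923, and y* = 28.1007.
Expenditure on x: 7.8·9.3923 = 73.26; share = 0.2426.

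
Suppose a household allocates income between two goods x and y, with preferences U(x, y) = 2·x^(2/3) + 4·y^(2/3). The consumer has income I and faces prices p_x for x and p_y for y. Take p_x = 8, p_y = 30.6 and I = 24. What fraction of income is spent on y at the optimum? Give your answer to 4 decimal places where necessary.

share on y = 0.3535

From the CES first-order condition, (1/2)·(y/x)^(1/3) = p_x/p_y.
Solve for the ratio: y/x = [2·p_x/p_y]^(3).
Substitute y = (y/x)·x into the budget: x* = I/(p_x + p_y·(y/x)).
Numerically y/x = 0.142954, so x* = 24/(8 + 30.6·0.142954) = 1.9395 and y* = 0.142954·1.9395 = 0.2773.
Expenditure on y: 30.6·0.2773 = 8.4841; share = 0.3535.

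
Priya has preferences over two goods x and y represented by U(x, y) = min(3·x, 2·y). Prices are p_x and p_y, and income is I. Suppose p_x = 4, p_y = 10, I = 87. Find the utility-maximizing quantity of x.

Demand: x*(p_x,p_y,I) = 2·I/(2·p_x + 3·p_y), y* = 3·I/(2·p_x + 3·p_y).
Here 2·4 + 3·10 = 38, giving x* = 4.5789.

x* = 4.5789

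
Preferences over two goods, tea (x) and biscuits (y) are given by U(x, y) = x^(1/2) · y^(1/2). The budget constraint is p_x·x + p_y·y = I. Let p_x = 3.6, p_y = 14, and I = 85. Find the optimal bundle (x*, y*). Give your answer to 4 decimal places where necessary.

x* = 11.8056, y* = 3.0357

MU_x/MU_y = (0.5·y)/(0.5·x); tangency sets this equal to p_x/p_y.
So 0.5·p_y·y = 0.5·p_x·x; combined with the budget, a share 0.5 of income goes to x.
Demand: x*(p_x,p_y,I) = 0.5·I/p_x and y* = 0.5·I/p_y.
At p_x=3.6, p_y=14, I=85: x* = 0.5·85/3.6 = 11.8056, y* = 3.0357.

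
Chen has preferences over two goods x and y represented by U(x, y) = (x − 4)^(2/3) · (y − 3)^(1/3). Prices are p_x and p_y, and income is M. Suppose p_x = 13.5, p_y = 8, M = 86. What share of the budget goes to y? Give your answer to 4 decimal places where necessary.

share on y = 0.3101

Let x' = x−4, y' = y−3. MRS = 2·y'/x' = p_x/p_y.
Substituting into the budget: x* = 4 + 2/3·(M − 4·p_x − 3·p_y)/p_x, and y* = 3 + 1/3·(…)/p_y.
Discretionary income = 86 − 4·13.5 − 3·8 = 8; x* = 4 + 2/3·8/13.5 = 4.3951; y* = 3 + 1/3·8/8 = 3.3333.
Expenditure on y: 8·3.3333 = 26.6667; share = 0.3101.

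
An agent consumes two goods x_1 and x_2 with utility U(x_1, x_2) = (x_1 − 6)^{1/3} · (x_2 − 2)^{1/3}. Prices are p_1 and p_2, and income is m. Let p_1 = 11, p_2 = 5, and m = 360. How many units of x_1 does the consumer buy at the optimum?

This is Cobb-Douglas in (x_1−6, x_2−2): tangency gives 1/3·p_2·(x_2−2) = 1/3·p_1·(x_1−6).
Substituting into the budget: x_1* = 6 + 0.5·(m − 6·p_1 − 2·p_2)/p_1, and x_2* = 2 + 0.5·(…)/p_2.
Discretionary income = 360 − 6·11 − 2·5 = 284; x_1* = 6 + 0.5·284/11 = 18.9091.

x_1* = 18.9091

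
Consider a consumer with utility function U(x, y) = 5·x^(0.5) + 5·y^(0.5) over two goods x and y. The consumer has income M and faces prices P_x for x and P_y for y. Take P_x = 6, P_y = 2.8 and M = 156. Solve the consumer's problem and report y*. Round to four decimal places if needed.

y* = 37.987

MU_x ∝ 5·x^(-0.5), MU_y ∝ 5·y^(-0.5), so MRS = (y/x)^(0.5) = P_x/P_y.
Hence y/x = (P_x/P_y)^(1/(0.5)), i.e. raised to the 2 power.
Substitute y = (y/x)·x into the budget: x* = M/(P_x + P_y·(y/x)).
Numerically y/x = 4.591837, so x* = 156/(6 + 2.8·4.591837) = 8.2727 and y* = 4.591837·8.2727 = 37.987.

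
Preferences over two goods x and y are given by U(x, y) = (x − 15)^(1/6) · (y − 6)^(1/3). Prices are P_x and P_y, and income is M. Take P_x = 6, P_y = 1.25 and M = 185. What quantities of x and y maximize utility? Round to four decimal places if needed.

x* = 19.8611, y* = 52.6667

Let x' = x−15, y' = y−6. MRS = (1/2)·y'/x' = P_x/P_y.
Substituting into the budget: x* = 15 + 1/3·(M − 15·P_x − 6·P_y)/P_x, and y* = 6 + 2/3·(…)/P_y.
Discretionary income = 185 − 15·6 − 6·1.25 = 87.5; x* = 15 + 1/3·87.5/6 = 19.8611; y* = 6 + 2/3·87.5/1.25 = 52.6667.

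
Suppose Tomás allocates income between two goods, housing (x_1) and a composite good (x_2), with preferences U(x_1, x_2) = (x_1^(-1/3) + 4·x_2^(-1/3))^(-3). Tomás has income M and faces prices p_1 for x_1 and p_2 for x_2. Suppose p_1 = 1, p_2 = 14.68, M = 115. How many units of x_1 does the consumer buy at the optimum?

With the ratio pinned down, the budget gives x_1* = M/(p_1 + p_2·(x_2/x_1)) and x_2* = (x_2/x_1)·x_1*.
Numerically x_2/x_1 = 0.377138, so x_1* = 115/(1 + 14.68·0.377138) = 17.5938.

x_1* = 17.5938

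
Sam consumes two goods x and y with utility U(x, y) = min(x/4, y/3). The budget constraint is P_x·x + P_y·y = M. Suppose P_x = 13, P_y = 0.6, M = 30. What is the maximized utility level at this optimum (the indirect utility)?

Leontief preferences: the optimum is at the kink where x/4 = y/3, i.e. y = (3/4)·x.
Budget: P_x·x + P_y·(3/4)·x = M, so (4·P_x + 3·P_y)·x = 4·M.
Demand: x*(P_x,P_y,M) = 4·M/(4·P_x + 3·P_y), y* = 3·M/(4·P_x + 3·P_y).
Here 4·13 + 3·0.6 = 53.8, giving x* = 2.2305 and y* = 1.6729.
Utility at the optimum: U(2.2305, 1.6729) = 0.5576.

V = 0.5576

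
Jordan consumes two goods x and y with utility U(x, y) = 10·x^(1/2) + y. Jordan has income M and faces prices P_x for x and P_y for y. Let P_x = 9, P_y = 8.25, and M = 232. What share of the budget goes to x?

share on x = 0.8149

Set MRS = P_x/P_y: 5·x^(−1/2) = P_x/P_y.
Thus x* = (5·P_y/P_x)² — independent of M — with the rest of income spent on y.
Plugging in: x* = (5·8.25/9)² = 21.0069, y* = 5.2045.
Expenditure on x: 9·21.0069 = 189.0625; share = 0.8149.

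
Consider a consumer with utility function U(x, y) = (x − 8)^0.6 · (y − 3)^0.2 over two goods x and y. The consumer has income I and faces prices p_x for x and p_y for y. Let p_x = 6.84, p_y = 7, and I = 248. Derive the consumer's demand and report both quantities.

After buying the subsistence bundle (8, 3), a share 0.75 of the remaining income goes to x: x* = 8 + 0.75·(I − 8p_x − 3p_y)/p_x.
Discretionary income = 248 − 8·6.84 − 3·7 = 172.28; x* = 8 + 0.75·172.28/6.84 = 26.8904; y* = 3 + 0.25·172.28/7 = 9.1529.

x* = 26.8904, y* = 9.1529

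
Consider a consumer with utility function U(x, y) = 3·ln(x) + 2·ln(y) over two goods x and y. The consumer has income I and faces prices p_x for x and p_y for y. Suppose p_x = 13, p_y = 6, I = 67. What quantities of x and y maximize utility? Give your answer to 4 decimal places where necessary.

x* = 3.0923, y* = 4.4667

The MRS is (3/2)·y/x. Set MRS = p_x/p_y.
So 3·p_y·y = 2·p_x·x; combined with the budget, a share 0.6 of income goes to x.
Demand: x*(p_x,p_y,I) = 0.6·I/p_x and y* = 0.4·I/p_y.
At p_x=13, p_y=6, I=67: x* = 0.6·67/13 = 3.0923, y* = 4.4667.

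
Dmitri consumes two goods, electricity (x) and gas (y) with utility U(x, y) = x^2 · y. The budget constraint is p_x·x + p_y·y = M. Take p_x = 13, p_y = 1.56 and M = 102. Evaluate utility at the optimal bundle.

Tangency: MRS = 2·y/x = p_x/p_y.
So 2·p_y·y = p_x·x; combined with the budget, a share 2/3 of income goes to x.
Demand: x*(p_x,p_y,M) = 2/3·M/p_x and y* = 1/3·M/p_y.
At p_x=13, p_y=1.56, M=102: x* = 2/3·102/13 = 5.2308, y* = 21.7949.
Utility at the optimum: U(5.2308, 21.7949) = 596.3283.

V = 596.3283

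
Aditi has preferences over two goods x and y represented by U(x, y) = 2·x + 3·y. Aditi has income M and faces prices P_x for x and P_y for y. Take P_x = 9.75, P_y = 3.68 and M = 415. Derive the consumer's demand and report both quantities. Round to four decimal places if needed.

x* = 0, y* = 112.7717

Numerically: x* = 0, y* = 112.7717.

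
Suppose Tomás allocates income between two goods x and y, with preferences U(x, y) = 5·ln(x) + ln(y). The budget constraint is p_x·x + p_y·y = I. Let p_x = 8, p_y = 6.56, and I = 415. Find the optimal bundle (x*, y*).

x* = 43.2292, y* = 10.5437

Tangency: MRS = 5·y/x = p_x/p_y.
Rearranging, p_y·y = (1/5)·p_x·x. Substituting into the budget gives p_x·x·(1 + (1/5)) = I.
Demand: x*(p_x,p_y,I) = 5/6·I/p_x and y* = 1/6·I/p_y.
At p_x=8, p_y=6.56, I=415: x* = 5/6·415/8 = 43.2292, y* = 10.5437.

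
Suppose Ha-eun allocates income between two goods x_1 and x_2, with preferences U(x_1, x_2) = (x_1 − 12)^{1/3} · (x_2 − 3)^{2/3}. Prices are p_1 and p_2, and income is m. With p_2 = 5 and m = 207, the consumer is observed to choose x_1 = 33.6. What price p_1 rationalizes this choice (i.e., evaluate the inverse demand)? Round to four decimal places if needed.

MRS = (1/2)·(x_2−3)/(x_1−12). Tangency with p_1/p_2 gives x_2−3 = 2·(p_1/p_2)·(x_1−12).
After buying the subsistence bundle (12, 3), a share 1/3 of the remaining income goes to x_1: x_1* = 12 + 1/3·(m − 12p_1 − 3p_2)/p_1.
Set x_1* = 33.6 in the demand function and solve for p_1: p_1 = 2.5.

p_1 = 2.5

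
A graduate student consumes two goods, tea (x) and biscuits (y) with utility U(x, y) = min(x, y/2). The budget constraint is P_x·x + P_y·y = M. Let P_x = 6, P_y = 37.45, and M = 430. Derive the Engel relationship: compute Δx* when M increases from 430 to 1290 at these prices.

Here 6 + 2·37.45 = 80.9, giving x* = 5.3152.
At M' = 1290: x* = 15.9456. Change: 15.9456 − 5.3152 = 10.6304.

Δx* = 10.6304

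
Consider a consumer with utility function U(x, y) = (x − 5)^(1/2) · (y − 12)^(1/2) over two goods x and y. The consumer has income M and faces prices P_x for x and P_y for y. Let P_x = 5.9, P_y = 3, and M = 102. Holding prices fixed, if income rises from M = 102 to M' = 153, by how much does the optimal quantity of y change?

Δy* = 8.5

Discretionary income = 102 − 5·5.9 − 12·3 = 36.5; y* = 12 + 0.5·36.5/3 = 18.0833.
At M' = 153: y* = 26.5833. Change: 26.5833 − 18.0833 = 8.5.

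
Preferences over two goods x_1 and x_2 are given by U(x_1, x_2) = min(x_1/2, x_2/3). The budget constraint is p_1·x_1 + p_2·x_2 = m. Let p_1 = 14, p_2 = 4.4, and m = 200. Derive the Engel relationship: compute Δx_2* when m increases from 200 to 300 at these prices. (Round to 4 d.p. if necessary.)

With perfect complements, no substitution: consume in ratio x_1:x_2 = 2:3.
Budget: p_1·x_1 + p_2·(3/2)·x_1 = m, so (2·p_1 + 3·p_2)·x_1 = 2·m.
Demand: x_1*(p_1,p_2,m) = 2·m/(2·p_1 + 3·p_2), x_2* = 3·m/(2·p_1 + 3·p_2).
Here 2·14 + 3·4.4 = 41.2, giving x_2* = 14.5631.
At m' = 300: x_2* = 21.8447. Change: 21.8447 − 14.5631 = 7.2816.

Δx_2* = 7.2816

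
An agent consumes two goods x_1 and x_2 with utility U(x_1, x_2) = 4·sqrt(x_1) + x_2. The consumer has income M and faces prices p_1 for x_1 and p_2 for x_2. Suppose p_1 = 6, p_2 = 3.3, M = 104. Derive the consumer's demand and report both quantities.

x_1* = 1.21, x_2* = 29.3152

MU_x_1 = 2/√x_1, MU_x_2 = 1. Tangency: 2/√x_1 = p_1/p_2.
Solve: √x_1 = 2·p_2/p_1, so x_1*(p_1,p_2) = (2·p_2/p_1)², and x_2* = (M − p_1·x_1*)/p_2.
Plugging in: x_1* = (2·3.3/6)² = 1.21, x_2* = 29.3152.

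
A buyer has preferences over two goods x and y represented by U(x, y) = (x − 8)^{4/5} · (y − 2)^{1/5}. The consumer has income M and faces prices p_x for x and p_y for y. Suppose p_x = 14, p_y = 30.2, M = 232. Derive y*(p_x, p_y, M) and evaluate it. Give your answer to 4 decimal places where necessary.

y* = 2.3947

MRS = 4·(y−2)/(x−8). Tangency with p_x/p_y gives y−2 = (1/4)·(p_x/p_y)·(x−8).
Substituting into the budget: x* = 8 + 0.8·(M − 8·p_x − 2·p_y)/p_x, and y* = 2 + 0.2·(…)/p_y.
Discretionary income = 232 − 8·14 − 2·30.2 = 59.6; y* = 2 + 0.2·59.6/30.2 = 2.3947.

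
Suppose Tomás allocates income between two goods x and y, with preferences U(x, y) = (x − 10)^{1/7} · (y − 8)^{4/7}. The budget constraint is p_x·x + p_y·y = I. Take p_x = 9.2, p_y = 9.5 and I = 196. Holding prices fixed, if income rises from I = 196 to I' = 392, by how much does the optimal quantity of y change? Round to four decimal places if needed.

Discretionary income = 196 − 10·9.2 − 8·9.5 = 28; y* = 8 + 0.8·28/9.5 = 10.3579.
At I' = 392: y* = 26.8632. Change: 26.8632 − 10.3579 = 16.5053.

Δy* = 16.5053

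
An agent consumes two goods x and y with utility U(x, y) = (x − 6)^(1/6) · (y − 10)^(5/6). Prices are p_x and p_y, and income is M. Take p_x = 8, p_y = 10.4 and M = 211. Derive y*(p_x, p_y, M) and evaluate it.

y* = 14.7276

Discretionary income = 211 − 6·8 − 10·10.4 = 59; y* = 10 + 5/6·59/10.4 = 14.7276.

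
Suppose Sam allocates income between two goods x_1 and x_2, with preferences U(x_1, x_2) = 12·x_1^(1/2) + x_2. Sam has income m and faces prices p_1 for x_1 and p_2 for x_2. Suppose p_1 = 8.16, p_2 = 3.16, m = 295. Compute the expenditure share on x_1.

Utility is quasi-linear in x_2; the FOC for x_1 is 6/√x_1 = p_1/p_2.
Solve: √x_1 = 6·p_2/p_1, so x_1*(p_1,p_2) = (6·p_2/p_1)², and x_2* = (m − p_1·x_1*)/p_2.
Plugging in: x_1* = (6·3.16/8.16)² = 5.3988, x_2* = 79.4133.
Expenditure on x_1: 8.16·5.3988 = 44.0541; share = 0.1493.

share on x_1 = 0.1493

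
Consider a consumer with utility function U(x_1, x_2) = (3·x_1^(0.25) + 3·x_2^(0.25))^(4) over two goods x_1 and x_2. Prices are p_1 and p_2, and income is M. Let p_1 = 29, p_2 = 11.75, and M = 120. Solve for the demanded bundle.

x_1* = 1.7598, x_2* = 5.8695

Numerically x_2/x_1 = 3.335392, so x_1* = 120/(29 + 11.75·3.335392) = 1.7598 and x_2* = 3.335392·1.7598 = 5.8695.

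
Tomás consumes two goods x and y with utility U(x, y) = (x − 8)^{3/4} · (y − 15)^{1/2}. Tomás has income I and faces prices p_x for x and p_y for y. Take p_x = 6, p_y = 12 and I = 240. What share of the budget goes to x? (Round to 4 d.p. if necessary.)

share on x = 0.23

Let x' = x−8, y' = y−15. MRS = (3/2)·y'/x' = p_x/p_y.
After buying the subsistence bundle (8, 15), a share 0.6 of the remaining income goes to x: x* = 8 + 0.6·(I − 8p_x − 15p_y)/p_x.
Discretionary income = 240 − 8·6 − 15·12 = 12; x* = 8 + 0.6·12/6 = 9.2; y* = 15 + 0.4·12/12 = 15.4.
Expenditure on x: 6·9.2 = 55.2; share = 0.23.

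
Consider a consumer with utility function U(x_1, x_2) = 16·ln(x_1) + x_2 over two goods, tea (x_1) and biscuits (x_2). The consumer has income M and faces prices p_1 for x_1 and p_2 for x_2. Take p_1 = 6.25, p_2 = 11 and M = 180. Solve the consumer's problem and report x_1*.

x_1* = 28.16

Set MRS = p_1/p_2: (16/x_1)/1 = p_1/p_2.
So x_1*(p_1,p_2) = 16·p_2/p_1, independent of income; and x_2* = (M − 16·p_2)/p_2.
At the given prices: x_1* = 16·11/6.25 = 28.16.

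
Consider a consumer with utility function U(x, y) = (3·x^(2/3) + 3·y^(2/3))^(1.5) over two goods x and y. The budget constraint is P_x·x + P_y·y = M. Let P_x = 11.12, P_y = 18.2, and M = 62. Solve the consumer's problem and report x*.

MRS = MU_x/MU_y = (y/x)^(1/3). Set equal to P_x/P_y.
Solve for the ratio: y/x = [P_x/P_y]^(3).
With the ratio pinned down, the budget gives x* = M/(P_x + P_y·(y/x)) and y* = (y/x)·x*.
Numerically y/x = 0.228087, so x* = 62/(11.12 + 18.2·0.228087) = 4.0599.

x* = 4.0599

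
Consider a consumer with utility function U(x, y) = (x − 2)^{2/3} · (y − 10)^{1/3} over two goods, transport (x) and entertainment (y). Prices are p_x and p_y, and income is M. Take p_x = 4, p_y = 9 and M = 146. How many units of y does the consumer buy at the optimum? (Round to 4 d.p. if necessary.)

MRS = 2·(y−10)/(x−2). Tangency with p_x/p_y gives y−10 = (1/2)·(p_x/p_y)·(x−2).
Substituting into the budget: x* = 2 + 2/3·(M − 2·p_x − 10·p_y)/p_x, and y* = 10 + 1/3·(…)/p_y.
Discretionary income = 146 − 2·4 − 10·9 = 48; y* = 10 + 1/3·48/9 = 11.7778.

y* = 11.7778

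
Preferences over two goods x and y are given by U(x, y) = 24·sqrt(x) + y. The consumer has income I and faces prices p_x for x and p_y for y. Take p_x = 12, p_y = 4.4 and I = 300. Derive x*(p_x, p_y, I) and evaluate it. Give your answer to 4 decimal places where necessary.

Set MRS = p_x/p_y: 12·x^(−1/2) = p_x/p_y.
Thus x* = (12·p_y/p_x)² — independent of I — with the rest of income spent on y.
Plugging in: x* = (12·4.4/12)² = 19.36.

x* = 19.36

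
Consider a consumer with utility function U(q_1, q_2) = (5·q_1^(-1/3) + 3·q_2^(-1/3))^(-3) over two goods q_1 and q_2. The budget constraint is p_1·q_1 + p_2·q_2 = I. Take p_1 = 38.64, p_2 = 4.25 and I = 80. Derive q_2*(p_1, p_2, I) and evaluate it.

Numerically q_2/q_1 = 3.569436, so q_1* = 80/(38.64 + 4.25·3.569436) = 1.4867 and q_2* = 3.569436·1.4867 = 5.3067.

q_2* = 5.3067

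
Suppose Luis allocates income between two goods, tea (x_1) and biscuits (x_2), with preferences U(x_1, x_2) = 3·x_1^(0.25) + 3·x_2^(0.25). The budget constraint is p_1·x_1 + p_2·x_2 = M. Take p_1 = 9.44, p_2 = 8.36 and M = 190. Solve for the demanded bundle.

Numerically x_2/x_1 = 1.175856, so x_1* = 190/(9.44 + 8.36·1.175856) = 9.8598 and x_2* = 1.175856·9.8598 = 11.5937.

x_1* = 9.8598, x_2* = 11.5937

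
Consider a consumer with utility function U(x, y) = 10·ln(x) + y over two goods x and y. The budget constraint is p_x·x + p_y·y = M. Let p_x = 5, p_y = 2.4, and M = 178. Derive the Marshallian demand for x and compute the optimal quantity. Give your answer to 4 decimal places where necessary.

x* = 4.8

MU_x = 10/x, MU_y = 1. Tangency: 10/x = p_x/p_y.
So x*(p_x,p_y) = 10·p_y/p_x, independent of income; and y* = (M − 10·p_y)/p_y.
At the given prices: x* = 10·2.4/5 = 4.8.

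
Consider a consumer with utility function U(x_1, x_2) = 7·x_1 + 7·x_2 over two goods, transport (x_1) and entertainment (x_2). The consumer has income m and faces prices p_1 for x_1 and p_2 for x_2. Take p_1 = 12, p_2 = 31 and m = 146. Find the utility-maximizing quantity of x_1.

Perfect substitutes: compare marginal utility per dollar. 7/p_1 vs 7/p_2 → 0.5833 vs 0.2258.
x_1 gives more utility per dollar, so spend all income on x_1: x_1* = m/p_1, x_2* = 0.
Numerically: x_1* = 12.1667, x_2* = 0.

x_1* = 12.1667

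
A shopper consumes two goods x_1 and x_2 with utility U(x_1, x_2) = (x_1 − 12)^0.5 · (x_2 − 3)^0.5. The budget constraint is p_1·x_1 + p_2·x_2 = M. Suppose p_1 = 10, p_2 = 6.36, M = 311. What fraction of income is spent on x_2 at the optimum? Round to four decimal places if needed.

share on x_2 = 0.3377

MRS = (x_2−3)/(x_1−12). Tangency with p_1/p_2 gives x_2−3 = (p_1/p_2)·(x_1−12).
After buying the subsistence bundle (12, 3), a share 0.5 of the remaining income goes to x_1: x_1* = 12 + 0.5·(M − 12p_1 − 3p_2)/p_1.
Discretionary income = 311 − 12·10 − 3·6.36 = 171.92; x_1* = 12 + 0.5·171.92/10 = 20.596; x_2* = 3 + 0.5·171.92/6.36 = 16.5157.
Expenditure on x_2: 6.36·16.5157 = 105.04; share = 0.3377.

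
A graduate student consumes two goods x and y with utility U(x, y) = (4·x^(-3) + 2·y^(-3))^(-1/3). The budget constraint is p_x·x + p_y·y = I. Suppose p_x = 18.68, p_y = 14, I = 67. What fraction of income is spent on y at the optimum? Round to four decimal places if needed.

share on y = 0.4038

MU_x ∝ 4·x^(-4), MU_y ∝ 2·y^(-4), so MRS = 2·(y/x)^(4) = p_x/p_y.
Solve for the ratio: y/x = [(1/2)·p_x/p_y]^(0.25).
With the ratio pinned down, the budget gives x* = I/(p_x + p_y·(y/x)) and y* = (y/x)·x*.
Numerically y/x = 0.903763, so x* = 67/(18.68 + 14·0.903763) = 2.1383 and y* = 0.903763·2.1383 = 1.9326.
Expenditure on y: 14·1.9326 = 27.0558; share = 0.4038.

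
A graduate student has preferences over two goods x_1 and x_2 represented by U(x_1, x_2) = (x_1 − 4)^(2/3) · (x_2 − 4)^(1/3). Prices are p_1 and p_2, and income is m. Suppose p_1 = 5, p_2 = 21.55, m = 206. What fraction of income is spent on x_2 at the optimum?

share on x_2 = 0.5799

This is Cobb-Douglas in (x_1−4, x_2−4): tangency gives 2/3·p_2·(x_2−4) = 1/3·p_1·(x_1−4).
After buying the subsistence bundle (4, 4), a share 2/3 of the remaining income goes to x_1: x_1* = 4 + 2/3·(m − 4p_1 − 4p_2)/p_1.
Discretionary income = 206 − 4·5 − 4·21.55 = 99.8; x_1* = 4 + 2/3·99.8/5 = 17.3067; x_2* = 4 + 1/3·99.8/21.55 = 5.5437.
Expenditure on x_2: 21.55·5.5437 = 119.4667; share = 0.5799.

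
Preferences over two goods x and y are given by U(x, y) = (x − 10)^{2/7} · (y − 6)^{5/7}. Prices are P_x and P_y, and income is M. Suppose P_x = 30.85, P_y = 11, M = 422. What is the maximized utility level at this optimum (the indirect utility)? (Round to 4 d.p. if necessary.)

V = 1.7681

Discretionary income = 422 − 10·30.85 − 6·11 = 47.5; x* = 10 + 2/7·47.5/30.85 = 10.4399; y* = 6 + 5/7·47.5/11 = 9.0844.
Utility at the optimum: U(10.4399, 9.0844) = 1.7681.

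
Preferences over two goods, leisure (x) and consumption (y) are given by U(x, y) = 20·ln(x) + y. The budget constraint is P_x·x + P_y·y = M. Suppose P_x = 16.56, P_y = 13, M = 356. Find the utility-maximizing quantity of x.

Set MRS = P_x/P_y: (20/x)/1 = P_x/P_y.
So x*(P_x,P_y) = 20·P_y/P_x, independent of income; and y* = (M − 20·P_y)/P_y.
At the given prices: x* = 20·13/16.56 = 15.7005.

x* = 15.7005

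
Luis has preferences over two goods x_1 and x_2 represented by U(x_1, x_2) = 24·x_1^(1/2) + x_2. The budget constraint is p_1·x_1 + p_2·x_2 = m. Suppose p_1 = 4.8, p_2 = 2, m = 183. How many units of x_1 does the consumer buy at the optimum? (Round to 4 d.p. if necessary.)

MU_x_1 = 12/√x_1, MU_x_2 = 1. Tangency: 12/√x_1 = p_1/p_2.
Thus x_1* = (12·p_2/p_1)² — independent of m — with the rest of income spent on x_2.
Plugging in: x_1* = (12·2/4.8)² = 25.

x_1* = 25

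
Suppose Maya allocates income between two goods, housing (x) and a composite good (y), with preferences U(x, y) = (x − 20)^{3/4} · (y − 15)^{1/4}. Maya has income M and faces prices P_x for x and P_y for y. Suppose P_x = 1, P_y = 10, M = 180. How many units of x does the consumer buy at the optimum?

MRS = 3·(y−15)/(x−20). Tangency with P_x/P_y gives y−15 = (1/3)·(P_x/P_y)·(x−20).
Substituting into the budget: x* = 20 + 0.75·(M − 20·P_x − 15·P_y)/P_x, and y* = 15 + 0.25·(…)/P_y.
Discretionary income = 180 − 20·1 − 15·10 = 10; x* = 20 + 0.75·10/1 = 27.5.

x* = 27.5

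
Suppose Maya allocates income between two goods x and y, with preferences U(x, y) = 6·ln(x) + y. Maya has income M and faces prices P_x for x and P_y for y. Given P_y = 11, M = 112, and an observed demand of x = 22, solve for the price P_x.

P_x = 3

Set MRS = P_x/P_y: (6/x)/1 = P_x/P_y.
So x*(P_x,P_y) = 6·P_y/P_x, independent of income; and y* = (M − 6·P_y)/P_y.
Set x* = 22 in the demand function and solve for P_x: P_x = 3.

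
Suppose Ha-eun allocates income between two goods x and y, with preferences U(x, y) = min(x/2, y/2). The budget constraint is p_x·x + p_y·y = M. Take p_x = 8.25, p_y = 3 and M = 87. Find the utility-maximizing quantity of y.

y* = 7.7333

With perfect complements, no substitution: consume in ratio x:y = 2:2.
Budget: p_x·x + p_y·x = M, so (2·p_x + 2·p_y)·x = 2·M.
Demand: x*(p_x,p_y,M) = 2·M/(2·p_x + 2·p_y), y* = 2·M/(2·p_x + 2·p_y).
Here 2·8.25 + 2·3 = 22.5, giving y* = 7.7333.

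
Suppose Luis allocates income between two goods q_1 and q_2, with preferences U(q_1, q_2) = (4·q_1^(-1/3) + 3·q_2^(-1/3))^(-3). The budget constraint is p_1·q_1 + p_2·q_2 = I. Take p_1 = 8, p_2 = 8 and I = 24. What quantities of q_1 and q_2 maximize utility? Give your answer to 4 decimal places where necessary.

q_1* = 1.6612, q_2* = 1.3388

MRS = MU_q_1/MU_q_2 = (4/3)·(q_2/q_1)^(4/3). Set equal to p_1/p_2.
Hence q_2/q_1 = ((3/4)·p_1/p_2)^(1/(4/3)), i.e. raised to the 0.75 power.
Substitute q_2 = (q_2/q_1)·q_1 into the budget: q_1* = I/(p_1 + p_2·(q_2/q_1)).
Numerically q_2/q_1 = 0.805927, so q_1* = 24/(8 + 8·0.805927) = 1.6612 and q_2* = 0.805927·1.6612 = 1.3388.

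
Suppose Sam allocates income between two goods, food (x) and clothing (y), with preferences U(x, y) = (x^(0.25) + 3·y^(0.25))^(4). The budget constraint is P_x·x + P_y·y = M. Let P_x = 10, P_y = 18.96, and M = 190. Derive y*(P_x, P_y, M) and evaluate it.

y* = 7.7921

MRS = MU_x/MU_y = (1/3)·(y/x)^(0.75). Set equal to P_x/P_y.
Solve for the ratio: y/x = [3·P_x/P_y]^(4/3).
With the ratio pinned down, the budget gives x* = M/(P_x + P_y·(y/x)) and y* = (y/x)·x*.
Numerically y/x = 1.843786, so x* = 190/(10 + 18.96·1.843786) = 4.2261 and y* = 1.843786·4.2261 = 7.7921.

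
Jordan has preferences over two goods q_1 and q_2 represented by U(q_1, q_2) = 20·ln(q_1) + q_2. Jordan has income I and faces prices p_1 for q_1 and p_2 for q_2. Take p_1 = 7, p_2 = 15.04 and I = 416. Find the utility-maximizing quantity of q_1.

Set MRS = p_1/p_2: (20/q_1)/1 = p_1/p_2.
So q_1*(p_1,p_2) = 20·p_2/p_1, independent of income; and q_2* = (I − 20·p_2)/p_2.
At the given prices: q_1* = 20·15.04/7 = 42.9714.

q_1* = 42.9714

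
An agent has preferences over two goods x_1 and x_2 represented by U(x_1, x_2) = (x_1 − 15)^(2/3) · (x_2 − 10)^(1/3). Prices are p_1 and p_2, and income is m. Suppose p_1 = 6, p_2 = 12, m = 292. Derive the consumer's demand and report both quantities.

This is Cobb-Douglas in (x_1−15, x_2−10): tangency gives 2/3·p_2·(x_2−10) = 1/3·p_1·(x_1−15).
Substituting into the budget: x_1* = 15 + 2/3·(m − 15·p_1 − 10·p_2)/p_1, and x_2* = 10 + 1/3·(…)/p_2.
Discretionary income = 292 − 15·6 − 10·12 = 82; x_1* = 15 + 2/3·82/6 = 24.1111; x_2* = 10 + 1/3·82/12 = 12.2778.

x_1* = 24.1111, x_2* = 12.2778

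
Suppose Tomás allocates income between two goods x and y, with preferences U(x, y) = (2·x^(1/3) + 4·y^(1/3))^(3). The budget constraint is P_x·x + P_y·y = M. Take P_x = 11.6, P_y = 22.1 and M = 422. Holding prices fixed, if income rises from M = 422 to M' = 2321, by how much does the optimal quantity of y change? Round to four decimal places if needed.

Δy* = 57.7469

MU_x ∝ 2·x^(-2/3), MU_y ∝ 4·y^(-2/3), so MRS = (1/2)·(y/x)^(2/3) = P_x/P_y.
Hence y/x = (2·P_x/P_y)^(1/(2/3)), i.e. raised to the 1.5 power.
With the ratio pinned down, the budget gives x* = M/(P_x + P_y·(y/x)) and y* = (y/x)·x*.
Numerically y/x = 1.075582, so x* = 422/(11.6 + 22.1·1.075582) = 11.9309 and y* = 1.075582·11.9309 = 12.8327.
At M' = 2321: y* = 70.5796. Change: 70.5796 − 12.8327 = 57.7469.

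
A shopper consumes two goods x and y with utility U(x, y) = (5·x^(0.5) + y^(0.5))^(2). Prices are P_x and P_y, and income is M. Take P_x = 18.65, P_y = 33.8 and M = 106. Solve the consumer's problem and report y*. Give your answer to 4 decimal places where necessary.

y* = 0.0677

Substitute y = (y/x)·x into the budget: x* = M/(P_x + P_y·(y/x)).
Numerically y/x = 0.012178, so x* = 106/(18.65 + 33.8·0.012178) = 5.5609 and y* = 0.012178·5.5609 = 0.0677.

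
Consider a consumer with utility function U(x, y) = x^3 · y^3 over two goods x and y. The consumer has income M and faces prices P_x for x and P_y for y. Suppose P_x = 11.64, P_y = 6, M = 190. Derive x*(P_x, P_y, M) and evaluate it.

x* = 8.1615

MU_x/MU_y = (3·y)/(3·x); tangency sets this equal to P_x/P_y.
Rearranging, P_y·y = P_x·x. Substituting into the budget gives P_x·x·(1 + 1) = M.
Demand: x*(P_x,P_y,M) = 0.5·M/P_x and y* = 0.5·M/P_y.
At P_x=11.64, P_y=6, M=190: x* = 0.5·190/11.64 = 8.1615.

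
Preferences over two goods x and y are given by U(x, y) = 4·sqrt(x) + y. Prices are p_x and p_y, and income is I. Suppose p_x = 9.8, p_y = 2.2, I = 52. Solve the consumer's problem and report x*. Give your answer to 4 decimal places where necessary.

Set MRS = p_x/p_y: 2·x^(−1/2) = p_x/p_y.
Solve: √x = 2·p_y/p_x, so x*(p_x,p_y) = (2·p_y/p_x)², and y* = (I − p_x·x*)/p_y.
Plugging in: x* = (2·2.2/9.8)² = 0.2016.

x* = 0.2016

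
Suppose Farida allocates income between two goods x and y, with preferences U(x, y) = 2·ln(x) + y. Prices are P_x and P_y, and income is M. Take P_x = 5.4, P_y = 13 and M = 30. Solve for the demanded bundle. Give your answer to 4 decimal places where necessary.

So x*(P_x,P_y) = 2·P_y/P_x, independent of income; and y* = (M − 2·P_y)/P_y.
At the given prices: x* = 2·13/5.4 = 4.8148, and y* = 0.3077.

x* = 4.8148, y* = 0.3077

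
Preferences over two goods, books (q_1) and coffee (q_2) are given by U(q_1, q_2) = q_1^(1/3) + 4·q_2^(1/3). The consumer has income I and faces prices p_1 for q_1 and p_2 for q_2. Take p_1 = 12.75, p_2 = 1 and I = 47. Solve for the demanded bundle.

q_1* = 0.1247, q_2* = 45.4103

MU_q_1 ∝ q_1^(-2/3), MU_q_2 ∝ 4·q_2^(-2/3), so MRS = (1/4)·(q_2/q_1)^(2/3) = p_1/p_2.
Hence q_2/q_1 = (4·p_1/p_2)^(1/(2/3)), i.e. raised to the 1.5 power.
With the ratio pinned down, the budget gives q_1* = I/(p_1 + p_2·(q_2/q_1)) and q_2* = (q_2/q_1)·q_1*.
Numerically q_2/q_1 = 364.21285, so q_1* = 47/(12.75 + 1·364.21285) = 0.1247 and q_2* = 364.21285·0.1247 = 45.4103.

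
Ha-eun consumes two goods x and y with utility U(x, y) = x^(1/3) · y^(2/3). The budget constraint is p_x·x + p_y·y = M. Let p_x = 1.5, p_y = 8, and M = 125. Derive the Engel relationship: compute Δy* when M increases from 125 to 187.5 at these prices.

Δy* = 5.2083

The MRS is (1/2)·y/x. Set MRS = p_x/p_y.
Rearranging, p_y·y = 2·p_x·x. Substituting into the budget gives p_x·x·(1 + 2) = M.
Demand: x*(p_x,p_y,M) = 1/3·M/p_x and y* = 2/3·M/p_y.
At p_x=1.5, p_y=8, M=125: y* = 2/3·125/8 = 10.4167.
At M' = 187.5: y* = 15.625. Change: 15.625 − 10.4167 = 5.2083.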